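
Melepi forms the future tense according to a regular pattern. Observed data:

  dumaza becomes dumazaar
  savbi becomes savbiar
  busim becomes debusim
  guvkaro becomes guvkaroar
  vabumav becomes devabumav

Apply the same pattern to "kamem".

savbi and busim both have last vowel 'i' yet inflect differently (savbiar, debusim), so the last vowel is not what conditions the rule; whether the stem ends in a vowel or a consonant is.
"kamem" ends in a consonant. The stems ending in a consonant (busim → debusim, vabumav → devabumav) add the prefix de-.
The other pattern: stems ending in a vowel add -ar.
So kamem → dekamem.

dekamem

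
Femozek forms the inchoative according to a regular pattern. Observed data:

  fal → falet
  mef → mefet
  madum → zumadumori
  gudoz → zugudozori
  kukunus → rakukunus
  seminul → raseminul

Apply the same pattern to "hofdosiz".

rahofdosiz

fal and seminul both end in -l yet inflect differently (falet, raseminul), so the final letter is not what conditions the rule; the number of vowels is.
"hofdosiz" has 3 vowels. The stems with 3 vowels (kukunus → rakukunus, seminul → raseminul) add the prefix ra-.
The other patterns: stems with 1 vowel add -et; stems with 2 vowels add zu- … -ori around the stem.
So hofdosiz → rahofdosiz.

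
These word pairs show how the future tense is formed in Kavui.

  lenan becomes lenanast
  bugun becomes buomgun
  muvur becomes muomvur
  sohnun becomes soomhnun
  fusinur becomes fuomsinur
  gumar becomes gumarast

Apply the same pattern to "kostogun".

bugun and lenan both end in -n yet inflect differently (buomgun, lenanast), so the final letter is not what conditions the rule; the last vowel is.
"kostogun" has last vowel 'u'. The stems whose last vowel is 'u' (bugun → buomgun, sohnun → soomhnun, fusinur → fuomsinur) insert -om- after the first vowel.
So kostogun → koomstogun.

koomstogun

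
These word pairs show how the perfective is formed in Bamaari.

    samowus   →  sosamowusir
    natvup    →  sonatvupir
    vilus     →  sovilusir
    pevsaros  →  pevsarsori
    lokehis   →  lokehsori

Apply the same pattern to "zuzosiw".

zuzoswori

samowus and pevsaros both end in -s yet inflect differently (sosamowusir, pevsarsori), so the final letter is not what conditions the rule; the last vowel is.
"zuzosiw" has last vowel 'i'. The one such stem in the data (lokehis → lokehsori) deletes the last vowel and adds -ori (as does pevsaros), so the same rule applies.
So zuzosiw → zuzoswori.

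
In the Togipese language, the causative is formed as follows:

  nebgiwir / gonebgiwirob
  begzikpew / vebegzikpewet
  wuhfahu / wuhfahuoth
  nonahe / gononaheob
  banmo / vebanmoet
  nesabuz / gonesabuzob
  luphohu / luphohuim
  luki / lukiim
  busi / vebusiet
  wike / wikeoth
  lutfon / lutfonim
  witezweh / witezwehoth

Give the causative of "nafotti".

gonafottiob

wuhfahu and luphohu both end in -u yet inflect differently (wuhfahuoth, luphohuim), so the final letter is not what conditions the rule; the first letter is.
"nafotti" begins with n-. The stems beginning with n- (nesabuz → gonesabuzob, nebgiwir → gonebgiwirob, nonahe → gononaheob) add go- … -ob around the stem.
The other patterns: stems beginning with w- add -oth; stems beginning with l- add -im; stems beginning with b- add ve- … -et around the stem.
So nafotti → gonafottiob.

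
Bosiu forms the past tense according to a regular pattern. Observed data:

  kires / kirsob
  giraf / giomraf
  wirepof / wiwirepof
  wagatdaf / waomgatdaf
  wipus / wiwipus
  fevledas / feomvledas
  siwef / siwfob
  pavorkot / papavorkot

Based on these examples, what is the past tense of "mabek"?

siwef and giraf both end in -f yet inflect differently (siwfob, giomraf), so the final letter is not what conditions the rule; the last vowel is.
"mabek" has last vowel 'e'. The stems whose last vowel is 'e' (kires → kirsob, siwef → siwfob) delete the last vowel and add -ob.
So mabek → mabkob.

mabkob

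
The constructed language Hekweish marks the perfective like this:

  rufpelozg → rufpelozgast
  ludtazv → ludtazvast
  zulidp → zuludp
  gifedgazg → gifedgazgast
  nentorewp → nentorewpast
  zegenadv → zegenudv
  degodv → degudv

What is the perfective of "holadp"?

"holadp" has second-to-last letter 'd'. The stems whose second-to-last letter is 'd' (zegenadv → zegenudv, degodv → degudv, zulidp → zuludp) change the last vowel to 'u'.
So holadp → holudp.

holudp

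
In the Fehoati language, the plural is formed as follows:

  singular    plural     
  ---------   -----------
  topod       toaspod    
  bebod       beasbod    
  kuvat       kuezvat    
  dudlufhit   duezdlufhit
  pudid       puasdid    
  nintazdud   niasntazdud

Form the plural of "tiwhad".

tiaswhad

pudid and dudlufhit both have last vowel 'i' yet inflect differently (puasdid, duezdlufhit), so the last vowel is not what conditions the rule; the final letter is.
"tiwhad" ends in -d. The stems ending in -d (nintazdud → niasntazdud, pudid → puasdid, bebod → beasbod) insert -as- after the first vowel.
The other pattern: stems ending in -t insert -ez- after the first vowel.
So tiwhad → tiaswhad.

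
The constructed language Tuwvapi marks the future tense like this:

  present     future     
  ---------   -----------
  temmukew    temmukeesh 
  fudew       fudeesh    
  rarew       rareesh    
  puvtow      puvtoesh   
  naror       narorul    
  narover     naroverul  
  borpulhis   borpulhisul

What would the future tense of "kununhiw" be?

kununhiesh

puvtow and naror both have last vowel 'o' yet inflect differently (puvtoesh, narorul), so the last vowel is not what conditions the rule; the final letter is.
"kununhiw" ends in -w. The stems ending in -w (temmukew → temmukeesh, fudew → fudeesh, rarew → rareesh) drop the final letter and add -esh.
The other pattern: stems ending in -r or -s add -ul.
So kununhiw → kununhiesh.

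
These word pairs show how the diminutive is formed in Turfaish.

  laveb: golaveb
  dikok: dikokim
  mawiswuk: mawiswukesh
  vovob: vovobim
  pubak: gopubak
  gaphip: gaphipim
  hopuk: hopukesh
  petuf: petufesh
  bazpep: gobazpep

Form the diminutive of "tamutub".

tamutubesh

mawiswuk and dikok both end in -k yet inflect differently (mawiswukesh, dikokim), so the final letter is not what conditions the rule; the last vowel is.
"tamutub" has last vowel 'u'. The stems whose last vowel is 'u' (mawiswuk → mawiswukesh, hopuk → hopukesh, petuf → petufesh) add -esh.
The other patterns: stems whose last vowel is 'i' or 'o' add -im; stems whose last vowel is 'a' or 'e' add the prefix go-.
So tamutub → tamutubesh.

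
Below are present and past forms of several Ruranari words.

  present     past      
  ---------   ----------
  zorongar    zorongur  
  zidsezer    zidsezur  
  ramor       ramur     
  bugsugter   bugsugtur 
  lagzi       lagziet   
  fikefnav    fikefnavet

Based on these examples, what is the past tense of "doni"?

doniet

zorongar and fikefnav both have last vowel 'a' yet inflect differently (zorongur, fikefnavet), so the last vowel is not what conditions the rule; the final letter is.
"doni" ends in -i. The one such stem in the data (lagzi → lagziet) adds -et, so the same rule applies.
So doni → doniet.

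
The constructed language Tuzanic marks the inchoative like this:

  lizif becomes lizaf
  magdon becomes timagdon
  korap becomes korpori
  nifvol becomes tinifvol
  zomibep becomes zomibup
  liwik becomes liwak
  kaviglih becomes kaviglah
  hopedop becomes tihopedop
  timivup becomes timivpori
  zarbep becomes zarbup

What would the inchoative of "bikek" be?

hopedop and zarbep both end in -p yet inflect differently (tihopedop, zarbup), so the final letter is not what conditions the rule; the last vowel is.
"bikek" has last vowel 'e'. The stems whose last vowel is 'e' (zarbep → zarbup, zomibep → zomibup) change the last vowel to 'u'.
So bikek → bikuk.

bikuk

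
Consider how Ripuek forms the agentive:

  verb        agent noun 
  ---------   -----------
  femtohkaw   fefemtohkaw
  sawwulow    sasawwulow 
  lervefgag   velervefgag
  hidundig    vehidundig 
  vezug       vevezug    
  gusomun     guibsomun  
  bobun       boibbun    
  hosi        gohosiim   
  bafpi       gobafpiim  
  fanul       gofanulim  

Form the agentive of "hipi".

gohipiim

femtohkaw and lervefgag both have last vowel 'a' yet inflect differently (fefemtohkaw, velervefgag), so the last vowel is not what conditions the rule; the final letter is.
"hipi" ends in -i. The stems ending in -i (hosi → gohosiim, bafpi → gobafpiim) add go- … -im around the stem.
The other patterns: stems ending in -w repeat the first consonant+vowel as a prefix; stems ending in -g add the prefix ve-; stems ending in -n insert -ib- after the first vowel.
So hipi → gohipiim.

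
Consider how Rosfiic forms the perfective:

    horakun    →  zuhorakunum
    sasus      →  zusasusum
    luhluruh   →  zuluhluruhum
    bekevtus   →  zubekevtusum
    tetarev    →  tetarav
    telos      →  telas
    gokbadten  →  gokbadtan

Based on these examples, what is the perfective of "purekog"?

purekag

sasus and telos both end in -s yet inflect differently (zusasusum, telas), so the final letter is not what conditions the rule; the last vowel is.
"purekog" has last vowel 'o'. The one such stem in the data (telos → telas) changes the last vowel to 'a' (as do tetarev, gokbadten), so the same rule applies.
So purekog → purekag.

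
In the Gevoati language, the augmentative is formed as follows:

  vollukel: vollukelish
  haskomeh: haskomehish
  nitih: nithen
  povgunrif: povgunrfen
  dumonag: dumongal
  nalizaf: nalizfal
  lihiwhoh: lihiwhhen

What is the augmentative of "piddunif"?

"piddunif" has last vowel 'i'. The stems whose last vowel is 'i' (povgunrif → povgunrfen, nitih → nithen) delete the last vowel and add -en.
So piddunif → piddunfen.

piddunfen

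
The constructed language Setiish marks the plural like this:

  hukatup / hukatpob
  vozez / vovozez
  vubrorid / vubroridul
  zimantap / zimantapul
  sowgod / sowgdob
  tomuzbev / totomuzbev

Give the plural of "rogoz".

rogzob

hukatup and zimantap both end in -p yet inflect differently (hukatpob, zimantapul), so the final letter is not what conditions the rule; the last vowel is.
"rogoz" has last vowel 'o'. The one such stem in the data (sowgod → sowgdob) deletes the last vowel and adds -ob (as does hukatup), so the same rule applies.
So rogoz → rogzob.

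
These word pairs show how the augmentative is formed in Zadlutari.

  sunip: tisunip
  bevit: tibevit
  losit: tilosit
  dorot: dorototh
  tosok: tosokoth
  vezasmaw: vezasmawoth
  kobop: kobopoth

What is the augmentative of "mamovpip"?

bevit and dorot both end in -t yet inflect differently (tibevit, dorototh), so the final letter is not what conditions the rule; the last vowel is.
"mamovpip" has last vowel 'i'. The stems whose last vowel is 'i' (sunip → tisunip, bevit → tibevit, losit → tilosit) add the prefix ti-.
The other pattern: stems whose last vowel is 'a' or 'o' add -oth.
So mamovpip → timamovpip.

timamovpip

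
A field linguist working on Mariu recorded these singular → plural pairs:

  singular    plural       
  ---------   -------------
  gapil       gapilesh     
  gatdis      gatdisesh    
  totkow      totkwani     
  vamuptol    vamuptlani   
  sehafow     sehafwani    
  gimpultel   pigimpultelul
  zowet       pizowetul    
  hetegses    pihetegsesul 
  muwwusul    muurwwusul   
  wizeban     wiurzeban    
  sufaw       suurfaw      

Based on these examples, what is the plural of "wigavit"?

wigavitesh

gapil and vamuptol both end in -l yet inflect differently (gapilesh, vamuptlani), so the final letter is not what conditions the rule; the last vowel is.
"wigavit" has last vowel 'i'. The stems whose last vowel is 'i' (gapil → gapilesh, gatdis → gatdisesh) add -esh.
So wigavit → wigavitesh.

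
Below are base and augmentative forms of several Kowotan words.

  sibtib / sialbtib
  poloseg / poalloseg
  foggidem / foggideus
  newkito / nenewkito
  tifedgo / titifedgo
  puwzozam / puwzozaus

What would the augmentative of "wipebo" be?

foggidem and poloseg both have last vowel 'e' yet inflect differently (foggideus, poalloseg), so the last vowel is not what conditions the rule; the final letter is.
"wipebo" ends in -o. The stems ending in -o (tifedgo → titifedgo, newkito → nenewkito) repeat the first consonant+vowel as a prefix.
The other patterns: stems ending in -m drop the final letter and add -us; stems ending in -b or -g insert -al- after the first vowel.
So wipebo → wiwipebo.

wiwipebo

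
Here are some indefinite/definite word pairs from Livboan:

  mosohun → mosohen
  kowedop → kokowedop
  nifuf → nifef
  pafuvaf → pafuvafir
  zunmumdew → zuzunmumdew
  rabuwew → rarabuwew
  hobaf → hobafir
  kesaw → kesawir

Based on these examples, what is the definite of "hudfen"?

nifuf and hobaf both end in -f yet inflect differently (nifef, hobafir), so the final letter is not what conditions the rule; the last vowel is.
"hudfen" has last vowel 'e'. The stems whose last vowel is 'e' (zunmumdew → zuzunmumdew, rabuwew → rarabuwew) repeat the first consonant+vowel as a prefix.
The other patterns: stems whose last vowel is 'u' change the last vowel to 'e'; stems whose last vowel is 'a' add -ir.
So hudfen → huhudfen.

huhudfen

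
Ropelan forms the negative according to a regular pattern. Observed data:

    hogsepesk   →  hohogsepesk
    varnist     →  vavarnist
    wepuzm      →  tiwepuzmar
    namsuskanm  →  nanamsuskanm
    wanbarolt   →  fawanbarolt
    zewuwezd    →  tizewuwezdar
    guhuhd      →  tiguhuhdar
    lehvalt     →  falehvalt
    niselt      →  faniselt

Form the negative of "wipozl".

wepuzm and namsuskanm both end in -m yet inflect differently (tiwepuzmar, nanamsuskanm), so the final letter is not what conditions the rule; the second-to-last letter is.
"wipozl" has second-to-last letter 'z'. The stems whose second-to-last letter is 'z' (zewuwezd → tizewuwezdar, wepuzm → tiwepuzmar) add ti- … -ar around the stem.
So wipozl → tiwipozlar.

tiwipozlar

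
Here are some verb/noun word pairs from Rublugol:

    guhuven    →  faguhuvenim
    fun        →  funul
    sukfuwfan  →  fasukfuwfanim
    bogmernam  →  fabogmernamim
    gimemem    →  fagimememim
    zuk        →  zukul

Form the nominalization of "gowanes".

fun and guhuven both end in -n yet inflect differently (funul, faguhuvenim), so the final letter is not what conditions the rule; the number of vowels is.
"gowanes" has 3 vowels. The stems with 3 vowels (guhuven → faguhuvenim, gimemem → fagimememim, sukfuwfan → fasukfuwfanim) add fa- … -im around the stem.
The other pattern: stems with 1 vowel add -ul.
So gowanes → fagowanesim.

fagowanesim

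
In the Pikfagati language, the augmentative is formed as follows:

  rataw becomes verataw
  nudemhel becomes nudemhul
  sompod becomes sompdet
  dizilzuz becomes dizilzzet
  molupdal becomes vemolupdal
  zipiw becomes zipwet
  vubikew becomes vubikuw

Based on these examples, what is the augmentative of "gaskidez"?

molupdal and nudemhel both end in -l yet inflect differently (vemolupdal, nudemhul), so the final letter is not what conditions the rule; the last vowel is.
"gaskidez" has last vowel 'e'. The stems whose last vowel is 'e' (nudemhel → nudemhul, vubikew → vubikuw) change the last vowel to 'u'.
So gaskidez → gaskiduz.

gaskiduz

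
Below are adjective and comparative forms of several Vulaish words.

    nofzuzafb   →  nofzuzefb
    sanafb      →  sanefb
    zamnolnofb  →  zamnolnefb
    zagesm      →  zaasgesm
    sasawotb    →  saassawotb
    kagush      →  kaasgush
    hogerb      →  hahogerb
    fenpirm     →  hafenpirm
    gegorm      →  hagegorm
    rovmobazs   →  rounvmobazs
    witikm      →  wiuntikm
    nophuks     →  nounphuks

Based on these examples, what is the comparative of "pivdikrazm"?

nofzuzafb and sasawotb both end in -b yet inflect differently (nofzuzefb, saassawotb), so the final letter is not what conditions the rule; the second-to-last letter is.
"pivdikrazm" has second-to-last letter 'z'. The one such stem in the data (rovmobazs → rounvmobazs) inserts -un- after the first vowel (as do witikm, nophuks), so the same rule applies.
So pivdikrazm → piunvdikrazm.

piunvdikrazm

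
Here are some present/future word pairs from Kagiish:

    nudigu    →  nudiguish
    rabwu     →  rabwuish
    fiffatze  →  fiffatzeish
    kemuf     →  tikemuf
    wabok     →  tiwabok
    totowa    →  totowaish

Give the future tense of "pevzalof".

rabwu and kemuf both have last vowel 'u' yet inflect differently (rabwuish, tikemuf), so the last vowel is not what conditions the rule; whether the stem ends in a vowel or a consonant is.
"pevzalof" ends in a consonant. The stems ending in a consonant (wabok → tiwabok, kemuf → tikemuf) add the prefix ti-.
So pevzalof → tipevzalof.

tipevzalof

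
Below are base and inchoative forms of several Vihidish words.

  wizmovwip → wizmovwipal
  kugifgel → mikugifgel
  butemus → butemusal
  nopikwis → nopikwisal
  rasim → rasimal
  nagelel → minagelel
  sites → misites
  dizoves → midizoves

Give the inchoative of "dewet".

sites and butemus both end in -s yet inflect differently (misites, butemusal), so the final letter is not what conditions the rule; the last vowel is.
"dewet" has last vowel 'e'. The stems whose last vowel is 'e' (nagelel → minagelel, sites → misites, kugifgel → mikugifgel) add the prefix mi-.
So dewet → midewet.

midewet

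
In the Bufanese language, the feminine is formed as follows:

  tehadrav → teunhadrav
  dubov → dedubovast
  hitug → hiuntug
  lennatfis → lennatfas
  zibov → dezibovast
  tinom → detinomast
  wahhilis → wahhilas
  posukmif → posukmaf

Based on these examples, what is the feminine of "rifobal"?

"rifobal" has last vowel 'a'. The one such stem in the data (tehadrav → teunhadrav) inserts -un- after the first vowel (as does hitug), so the same rule applies.
The other patterns: stems whose last vowel is 'i' change the last vowel to 'a'; stems whose last vowel is 'o' add de- … -ast around the stem.
So rifobal → riunfobal.

riunfobal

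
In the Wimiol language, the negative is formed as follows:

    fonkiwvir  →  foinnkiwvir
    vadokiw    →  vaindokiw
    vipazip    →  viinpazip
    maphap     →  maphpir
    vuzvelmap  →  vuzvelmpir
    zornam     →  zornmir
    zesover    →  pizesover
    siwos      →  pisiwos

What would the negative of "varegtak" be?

varegtkir

"varegtak" has last vowel 'a'. The stems whose last vowel is 'a' (maphap → maphpir, vuzvelmap → vuzvelmpir, zornam → zornmir) delete the last vowel and add -ir.
So varegtak → varegtkir.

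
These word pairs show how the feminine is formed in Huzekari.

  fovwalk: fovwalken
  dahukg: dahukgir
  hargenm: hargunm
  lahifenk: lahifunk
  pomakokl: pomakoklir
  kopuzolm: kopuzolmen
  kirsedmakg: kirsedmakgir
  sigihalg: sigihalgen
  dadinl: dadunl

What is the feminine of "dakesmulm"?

kirsedmakg and sigihalg both end in -g yet inflect differently (kirsedmakgir, sigihalgen), so the final letter is not what conditions the rule; the second-to-last letter is.
"dakesmulm" has second-to-last letter 'l'. The stems whose second-to-last letter is 'l' (kopuzolm → kopuzolmen, sigihalg → sigihalgen, fovwalk → fovwalken) add -en.
The other patterns: stems whose second-to-last letter is 'k' add -ir; stems whose second-to-last letter is 'n' change the last vowel to 'u'.
So dakesmulm → dakesmulmen.

dakesmulmen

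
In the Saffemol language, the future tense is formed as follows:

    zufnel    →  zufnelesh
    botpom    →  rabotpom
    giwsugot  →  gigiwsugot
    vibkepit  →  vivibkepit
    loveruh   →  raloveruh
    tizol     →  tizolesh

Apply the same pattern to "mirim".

ramirim

"mirim" ends in -m. The one such stem in the data (botpom → rabotpom) adds the prefix ra-, so the same rule applies.
The other patterns: stems ending in -t repeat the first consonant+vowel as a prefix; stems ending in -l add -esh.
So mirim → ramirim.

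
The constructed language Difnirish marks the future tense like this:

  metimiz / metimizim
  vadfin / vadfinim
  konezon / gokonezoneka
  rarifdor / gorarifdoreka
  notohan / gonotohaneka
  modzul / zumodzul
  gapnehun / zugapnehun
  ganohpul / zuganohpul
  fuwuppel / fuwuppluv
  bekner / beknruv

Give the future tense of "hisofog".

vadfin and konezon both end in -n yet inflect differently (vadfinim, gokonezoneka), so the final letter is not what conditions the rule; the last vowel is.
"hisofog" has last vowel 'o'. The stems whose last vowel is 'o' (konezon → gokonezoneka, rarifdor → gorarifdoreka) add go- … -eka around the stem.
So hisofog → gohisofogeka.

gohisofogeka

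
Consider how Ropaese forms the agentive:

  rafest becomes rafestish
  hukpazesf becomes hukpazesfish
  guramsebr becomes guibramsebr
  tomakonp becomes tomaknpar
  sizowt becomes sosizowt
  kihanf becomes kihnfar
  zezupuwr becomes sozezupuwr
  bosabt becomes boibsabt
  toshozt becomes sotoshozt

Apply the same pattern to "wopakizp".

sowopakizp

"wopakizp" has second-to-last letter 'z'. The one such stem in the data (toshozt → sotoshozt) adds the prefix so-, so the same rule applies.
So wopakizp → sowopakizp.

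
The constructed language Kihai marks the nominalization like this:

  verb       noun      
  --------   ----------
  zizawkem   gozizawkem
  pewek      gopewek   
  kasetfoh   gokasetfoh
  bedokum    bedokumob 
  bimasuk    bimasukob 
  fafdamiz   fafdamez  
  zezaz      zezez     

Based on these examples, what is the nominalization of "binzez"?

zizawkem and bedokum both end in -m yet inflect differently (gozizawkem, bedokumob), so the final letter is not what conditions the rule; the last vowel is.
"binzez" has last vowel 'e'. The stems whose last vowel is 'e' (zizawkem → gozizawkem, pewek → gopewek) add the prefix go-.
The other patterns: stems whose last vowel is 'u' add -ob; stems whose last vowel is 'a' or 'i' change the last vowel to 'e'.
So binzez → gobinzez.

gobinzez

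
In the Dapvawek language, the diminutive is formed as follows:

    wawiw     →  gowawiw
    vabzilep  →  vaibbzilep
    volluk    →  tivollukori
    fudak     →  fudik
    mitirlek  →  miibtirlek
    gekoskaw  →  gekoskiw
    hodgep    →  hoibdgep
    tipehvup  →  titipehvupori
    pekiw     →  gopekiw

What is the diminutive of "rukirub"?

wawiw and gekoskaw both end in -w yet inflect differently (gowawiw, gekoskiw), so the final letter is not what conditions the rule; the last vowel is.
"rukirub" has last vowel 'u'. The stems whose last vowel is 'u' (volluk → tivollukori, tipehvup → titipehvupori) add ti- … -ori around the stem.
So rukirub → tirukirubori.

tirukirubori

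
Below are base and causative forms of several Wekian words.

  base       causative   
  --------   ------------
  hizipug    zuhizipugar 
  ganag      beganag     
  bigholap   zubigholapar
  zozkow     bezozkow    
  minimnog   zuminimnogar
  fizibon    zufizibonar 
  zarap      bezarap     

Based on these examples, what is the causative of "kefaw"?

bekefaw

minimnog and ganag both end in -g yet inflect differently (zuminimnogar, beganag), so the final letter is not what conditions the rule; the number of vowels is.
"kefaw" has 2 vowels. The stems with 2 vowels (zozkow → bezozkow, ganag → beganag, zarap → bezarap) add the prefix be-.
So kefaw → bekefaw.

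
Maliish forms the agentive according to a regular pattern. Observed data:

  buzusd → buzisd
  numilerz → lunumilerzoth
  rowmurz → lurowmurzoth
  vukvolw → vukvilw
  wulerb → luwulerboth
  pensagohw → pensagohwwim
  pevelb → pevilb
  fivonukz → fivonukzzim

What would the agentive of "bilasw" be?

bilisw

rowmurz and fivonukz both end in -z yet inflect differently (lurowmurzoth, fivonukzzim), so the final letter is not what conditions the rule; the second-to-last letter is.
"bilasw" has second-to-last letter 's'. The one such stem in the data (buzusd → buzisd) changes the last vowel to 'i' (as do vukvolw, pevelb), so the same rule applies.
So bilasw → bilisw.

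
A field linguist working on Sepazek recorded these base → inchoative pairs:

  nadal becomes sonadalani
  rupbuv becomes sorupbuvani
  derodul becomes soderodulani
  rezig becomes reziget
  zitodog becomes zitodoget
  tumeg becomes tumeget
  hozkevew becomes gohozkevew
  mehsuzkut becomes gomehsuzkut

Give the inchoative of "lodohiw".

tumeg and hozkevew both have last vowel 'e' yet inflect differently (tumeget, gohozkevew), so the last vowel is not what conditions the rule; the final letter is.
"lodohiw" ends in -w. The one such stem in the data (hozkevew → gohozkevew) adds the prefix go-, so the same rule applies.
So lodohiw → golodohiw.

golodohiw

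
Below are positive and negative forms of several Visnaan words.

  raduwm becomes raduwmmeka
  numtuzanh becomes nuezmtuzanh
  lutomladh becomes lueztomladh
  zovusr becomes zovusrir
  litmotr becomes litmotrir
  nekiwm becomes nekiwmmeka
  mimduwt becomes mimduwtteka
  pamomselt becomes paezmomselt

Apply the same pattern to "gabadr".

"gabadr" has second-to-last letter 'd'. The one such stem in the data (lutomladh → lueztomladh) inserts -ez- after the first vowel (as do numtuzanh, pamomselt), so the same rule applies.
The other patterns: stems whose second-to-last letter is 'w' double the final consonant and add -eka; stems whose second-to-last letter is 's' or 't' add -ir.
So gabadr → gaezbadr.

gaezbadr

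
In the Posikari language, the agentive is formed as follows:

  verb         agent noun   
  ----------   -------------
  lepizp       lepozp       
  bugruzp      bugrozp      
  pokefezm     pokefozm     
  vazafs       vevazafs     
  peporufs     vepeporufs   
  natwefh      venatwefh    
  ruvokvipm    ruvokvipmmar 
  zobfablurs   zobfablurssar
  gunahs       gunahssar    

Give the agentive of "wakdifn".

pokefezm and ruvokvipm both end in -m yet inflect differently (pokefozm, ruvokvipmmar), so the final letter is not what conditions the rule; the second-to-last letter is.
"wakdifn" has second-to-last letter 'f'. The stems whose second-to-last letter is 'f' (vazafs → vevazafs, peporufs → vepeporufs, natwefh → venatwefh) add the prefix ve-.
So wakdifn → vewakdifn.

vewakdifn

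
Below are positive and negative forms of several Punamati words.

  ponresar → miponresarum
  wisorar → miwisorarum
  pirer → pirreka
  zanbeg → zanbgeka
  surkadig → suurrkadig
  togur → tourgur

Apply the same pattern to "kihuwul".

ponresar and pirer both end in -r yet inflect differently (miponresarum, pirreka), so the final letter is not what conditions the rule; the last vowel is.
"kihuwul" has last vowel 'u'. The one such stem in the data (togur → tourgur) inserts -ur- after the first vowel (as does surkadig), so the same rule applies.
The other patterns: stems whose last vowel is 'a' add mi- … -um around the stem; stems whose last vowel is 'e' delete the last vowel and add -eka.
So kihuwul → kiurhuwul.

kiurhuwul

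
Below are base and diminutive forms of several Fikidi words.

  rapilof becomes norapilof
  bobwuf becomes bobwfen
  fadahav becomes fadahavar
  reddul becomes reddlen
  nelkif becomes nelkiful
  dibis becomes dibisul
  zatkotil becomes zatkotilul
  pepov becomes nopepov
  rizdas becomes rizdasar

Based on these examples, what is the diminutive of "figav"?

rapilof and bobwuf both end in -f yet inflect differently (norapilof, bobwfen), so the final letter is not what conditions the rule; the last vowel is.
"figav" has last vowel 'a'. The stems whose last vowel is 'a' (fadahav → fadahavar, rizdas → rizdasar) add -ar.
The other patterns: stems whose last vowel is 'o' add the prefix no-; stems whose last vowel is 'u' delete the last vowel and add -en; stems whose last vowel is 'i' add -ul.
So figav → figavar.

figavar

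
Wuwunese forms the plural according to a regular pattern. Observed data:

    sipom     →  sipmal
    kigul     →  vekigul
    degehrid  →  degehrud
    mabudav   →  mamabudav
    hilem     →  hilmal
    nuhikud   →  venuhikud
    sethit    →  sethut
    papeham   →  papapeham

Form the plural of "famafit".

"famafit" has last vowel 'i'. The stems whose last vowel is 'i' (degehrid → degehrud, sethit → sethut) change the last vowel to 'u'.
So famafit → famafut.

famafut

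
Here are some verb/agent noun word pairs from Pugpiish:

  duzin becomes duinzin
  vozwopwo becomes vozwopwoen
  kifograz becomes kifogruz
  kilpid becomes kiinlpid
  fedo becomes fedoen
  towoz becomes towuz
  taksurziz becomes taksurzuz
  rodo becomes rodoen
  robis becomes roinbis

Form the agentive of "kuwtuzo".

vozwopwo and towoz both have last vowel 'o' yet inflect differently (vozwopwoen, towuz), so the last vowel is not what conditions the rule; the final letter is.
"kuwtuzo" ends in -o. The stems ending in -o (vozwopwo → vozwopwoen, rodo → rodoen, fedo → fedoen) add -en.
So kuwtuzo → kuwtuzoen.

kuwtuzoen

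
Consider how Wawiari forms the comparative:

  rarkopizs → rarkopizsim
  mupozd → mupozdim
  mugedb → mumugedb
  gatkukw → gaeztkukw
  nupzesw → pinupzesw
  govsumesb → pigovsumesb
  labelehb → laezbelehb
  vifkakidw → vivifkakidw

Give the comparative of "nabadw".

"nabadw" has second-to-last letter 'd'. The stems whose second-to-last letter is 'd' (mugedb → mumugedb, vifkakidw → vivifkakidw) repeat the first consonant+vowel as a prefix.
So nabadw → nanabadw.

nanabadw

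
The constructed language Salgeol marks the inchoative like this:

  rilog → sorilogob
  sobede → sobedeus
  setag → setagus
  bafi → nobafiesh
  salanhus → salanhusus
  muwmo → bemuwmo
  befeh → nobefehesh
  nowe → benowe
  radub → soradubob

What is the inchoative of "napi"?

benapi

setag and rilog both end in -g yet inflect differently (setagus, sorilogob), so the final letter is not what conditions the rule; the first letter is.
"napi" begins with n-. The one such stem in the data (nowe → benowe) adds the prefix be-, so the same rule applies.
The other patterns: stems beginning with s- add -us; stems beginning with b- add no- … -esh around the stem; stems beginning with r- add so- … -ob around the stem.
So napi → benapi.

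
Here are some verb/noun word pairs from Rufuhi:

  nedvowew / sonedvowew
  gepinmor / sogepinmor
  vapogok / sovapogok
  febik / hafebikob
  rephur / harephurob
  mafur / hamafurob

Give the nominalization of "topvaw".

hatopvawob

"topvaw" has 2 vowels. The stems with 2 vowels (febik → hafebikob, rephur → harephurob, mafur → hamafurob) add ha- … -ob around the stem.
So topvaw → hatopvawob.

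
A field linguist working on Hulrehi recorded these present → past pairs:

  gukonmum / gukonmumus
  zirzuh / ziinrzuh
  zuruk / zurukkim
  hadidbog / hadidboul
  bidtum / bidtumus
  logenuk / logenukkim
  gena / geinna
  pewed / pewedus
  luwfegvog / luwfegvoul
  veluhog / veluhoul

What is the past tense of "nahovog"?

nahovoul

gukonmum and zuruk both have last vowel 'u' yet inflect differently (gukonmumus, zurukkim), so the last vowel is not what conditions the rule; the final letter is.
"nahovog" ends in -g. The stems ending in -g (veluhog → veluhoul, luwfegvog → luwfegvoul, hadidbog → hadidboul) drop the final letter and add -ul.
The other patterns: stems ending in -d or -m add -us; stems ending in -k double the final consonant and add -im; stems ending in -a or -h insert -in- after the first vowel.
So nahovog → nahovoul.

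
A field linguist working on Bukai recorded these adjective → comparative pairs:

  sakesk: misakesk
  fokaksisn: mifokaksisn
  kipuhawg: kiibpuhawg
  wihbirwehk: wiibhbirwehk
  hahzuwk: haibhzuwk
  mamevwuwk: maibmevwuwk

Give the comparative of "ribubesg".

sakesk and wihbirwehk both end in -k yet inflect differently (misakesk, wiibhbirwehk), so the final letter is not what conditions the rule; the second-to-last letter is.
"ribubesg" has second-to-last letter 's'. The stems whose second-to-last letter is 's' (fokaksisn → mifokaksisn, sakesk → misakesk) add the prefix mi-.
The other pattern: stems whose second-to-last letter is 'h' or 'w' insert -ib- after the first vowel.
So ribubesg → miribubesg.

miribubesg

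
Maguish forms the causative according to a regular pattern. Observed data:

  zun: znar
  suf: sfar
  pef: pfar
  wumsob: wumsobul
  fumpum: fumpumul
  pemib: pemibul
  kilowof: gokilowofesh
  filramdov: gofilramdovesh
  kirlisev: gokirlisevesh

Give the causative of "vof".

suf and kilowof both end in -f yet inflect differently (sfar, gokilowofesh), so the final letter is not what conditions the rule; the number of vowels is.
"vof" has 1 vowel. The stems with 1 vowel (zun → znar, suf → sfar, pef → pfar) delete the last vowel and add -ar.
The other patterns: stems with 2 vowels add -ul; stems with 3 vowels add go- … -esh around the stem.
So vof → vfar.

vfar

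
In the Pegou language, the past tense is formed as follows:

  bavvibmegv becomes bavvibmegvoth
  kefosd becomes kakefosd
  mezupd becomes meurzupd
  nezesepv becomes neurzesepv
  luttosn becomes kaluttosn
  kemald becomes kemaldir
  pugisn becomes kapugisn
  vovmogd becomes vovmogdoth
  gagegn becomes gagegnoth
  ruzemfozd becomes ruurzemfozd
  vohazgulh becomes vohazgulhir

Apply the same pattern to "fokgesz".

kemald and kefosd both end in -d yet inflect differently (kemaldir, kakefosd), so the final letter is not what conditions the rule; the second-to-last letter is.
"fokgesz" has second-to-last letter 's'. The stems whose second-to-last letter is 's' (pugisn → kapugisn, luttosn → kaluttosn, kefosd → kakefosd) add the prefix ka-.
So fokgesz → kafokgesz.

kafokgesz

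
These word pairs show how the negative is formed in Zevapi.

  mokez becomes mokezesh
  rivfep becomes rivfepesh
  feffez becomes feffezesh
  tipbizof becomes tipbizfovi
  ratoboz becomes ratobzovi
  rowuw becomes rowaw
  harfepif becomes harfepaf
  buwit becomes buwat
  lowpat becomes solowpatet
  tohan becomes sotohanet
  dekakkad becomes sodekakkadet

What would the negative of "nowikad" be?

"nowikad" has last vowel 'a'. The stems whose last vowel is 'a' (lowpat → solowpatet, tohan → sotohanet, dekakkad → sodekakkadet) add so- … -et around the stem.
The other patterns: stems whose last vowel is 'e' add -esh; stems whose last vowel is 'o' delete the last vowel and add -ovi; stems whose last vowel is 'i' or 'u' change the last vowel to 'a'.
So nowikad → sonowikadet.

sonowikadet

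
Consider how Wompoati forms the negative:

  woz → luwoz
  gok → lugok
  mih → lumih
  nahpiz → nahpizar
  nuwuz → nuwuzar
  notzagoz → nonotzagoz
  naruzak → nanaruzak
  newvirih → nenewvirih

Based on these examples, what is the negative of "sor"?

lusor

woz and nahpiz both end in -z yet inflect differently (luwoz, nahpizar), so the final letter is not what conditions the rule; the number of vowels is.
"sor" has 1 vowel. The stems with 1 vowel (woz → luwoz, gok → lugok, mih → lumih) add the prefix lu-.
The other patterns: stems with 2 vowels add -ar; stems with 3 vowels repeat the first consonant+vowel as a prefix.
So sor → lusor.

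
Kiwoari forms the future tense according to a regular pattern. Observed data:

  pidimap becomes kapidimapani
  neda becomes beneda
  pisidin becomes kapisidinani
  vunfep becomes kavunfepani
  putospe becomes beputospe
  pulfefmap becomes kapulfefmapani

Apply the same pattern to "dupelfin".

kadupelfinani

"dupelfin" ends in a consonant. The stems ending in a consonant (pidimap → kapidimapani, vunfep → kavunfepani, pisidin → kapisidinani) add ka- … -ani around the stem.
So dupelfin → kadupelfinani.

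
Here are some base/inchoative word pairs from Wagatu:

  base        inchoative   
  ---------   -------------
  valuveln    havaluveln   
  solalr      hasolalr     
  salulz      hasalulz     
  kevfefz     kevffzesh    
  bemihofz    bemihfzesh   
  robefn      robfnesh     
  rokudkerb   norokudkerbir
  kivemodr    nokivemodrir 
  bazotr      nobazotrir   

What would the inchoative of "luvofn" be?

luvfnesh

"luvofn" has second-to-last letter 'f'. The stems whose second-to-last letter is 'f' (kevfefz → kevffzesh, bemihofz → bemihfzesh, robefn → robfnesh) delete the last vowel and add -esh.
So luvofn → luvfnesh.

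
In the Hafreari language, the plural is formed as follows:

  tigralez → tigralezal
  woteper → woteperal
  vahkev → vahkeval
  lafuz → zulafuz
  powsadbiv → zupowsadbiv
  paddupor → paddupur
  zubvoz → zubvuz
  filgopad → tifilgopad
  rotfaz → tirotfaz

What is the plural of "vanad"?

tivanad

tigralez and lafuz both end in -z yet inflect differently (tigralezal, zulafuz), so the final letter is not what conditions the rule; the last vowel is.
"vanad" has last vowel 'a'. The stems whose last vowel is 'a' (filgopad → tifilgopad, rotfaz → tirotfaz) add the prefix ti-.
So vanad → tivanad.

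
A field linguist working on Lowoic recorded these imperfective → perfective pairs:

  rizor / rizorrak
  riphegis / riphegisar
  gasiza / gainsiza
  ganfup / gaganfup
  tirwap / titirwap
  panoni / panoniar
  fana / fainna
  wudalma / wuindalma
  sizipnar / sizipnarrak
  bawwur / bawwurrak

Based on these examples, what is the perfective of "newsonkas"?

"newsonkas" ends in -s. The one such stem in the data (riphegis → riphegisar) adds -ar, so the same rule applies.
So newsonkas → newsonkasar.

newsonkasar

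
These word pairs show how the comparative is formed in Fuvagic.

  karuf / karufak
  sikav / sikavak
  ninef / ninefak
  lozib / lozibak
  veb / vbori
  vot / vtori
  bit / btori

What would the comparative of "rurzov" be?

rurzovak

"rurzov" has 2 vowels. The stems with 2 vowels (karuf → karufak, sikav → sikavak, ninef → ninefak) add -ak.
The other pattern: stems with 1 vowel delete the last vowel and add -ori.
So rurzov → rurzovak.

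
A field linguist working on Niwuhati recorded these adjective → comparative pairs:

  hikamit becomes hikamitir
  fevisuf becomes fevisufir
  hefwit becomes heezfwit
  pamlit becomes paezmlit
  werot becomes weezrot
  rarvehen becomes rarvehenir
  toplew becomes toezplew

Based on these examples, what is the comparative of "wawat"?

"wawat" has 2 vowels. The stems with 2 vowels (toplew → toezplew, hefwit → heezfwit, werot → weezrot) insert -ez- after the first vowel.
The other pattern: stems with 3 vowels add -ir.
So wawat → waezwat.

waezwat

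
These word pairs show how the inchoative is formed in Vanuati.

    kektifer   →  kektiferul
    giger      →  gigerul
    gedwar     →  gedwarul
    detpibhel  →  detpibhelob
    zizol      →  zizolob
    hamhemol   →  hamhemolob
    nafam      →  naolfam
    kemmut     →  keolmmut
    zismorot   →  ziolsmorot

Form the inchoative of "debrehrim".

kektifer and detpibhel both have last vowel 'e' yet inflect differently (kektiferul, detpibhelob), so the last vowel is not what conditions the rule; the final letter is.
"debrehrim" ends in -m. The one such stem in the data (nafam → naolfam) inserts -ol- after the first vowel (as do kemmut, zismorot), so the same rule applies.
The other patterns: stems ending in -r add -ul; stems ending in -l add -ob.
So debrehrim → deolbrehrim.

deolbrehrim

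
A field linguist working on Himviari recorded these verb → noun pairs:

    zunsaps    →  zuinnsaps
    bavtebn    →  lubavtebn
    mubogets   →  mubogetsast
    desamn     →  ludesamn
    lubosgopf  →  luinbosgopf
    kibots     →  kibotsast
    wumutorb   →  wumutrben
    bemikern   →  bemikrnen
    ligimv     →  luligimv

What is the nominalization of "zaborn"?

zunsaps and mubogets both end in -s yet inflect differently (zuinnsaps, mubogetsast), so the final letter is not what conditions the rule; the second-to-last letter is.
"zaborn" has second-to-last letter 'r'. The stems whose second-to-last letter is 'r' (wumutorb → wumutrben, bemikern → bemikrnen) delete the last vowel and add -en.
So zaborn → zabrnen.

zabrnen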